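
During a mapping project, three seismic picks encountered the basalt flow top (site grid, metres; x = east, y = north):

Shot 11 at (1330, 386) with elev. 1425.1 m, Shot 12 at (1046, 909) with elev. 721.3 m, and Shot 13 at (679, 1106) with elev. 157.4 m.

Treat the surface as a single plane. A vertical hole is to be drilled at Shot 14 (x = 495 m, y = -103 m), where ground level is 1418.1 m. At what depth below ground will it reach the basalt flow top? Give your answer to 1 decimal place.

Let the plane be z = a·x + b·y + c.
Shot 12−Shot 11: −284a + 523b = −703.8;  Shot 13−Shot 11: −651a + 720b = −1267.7.
Solving gives a = 1.149111, b = −0.721706.
Then c = 1425.1 − a·1330 − b·386 = 175.36.
At (495, -103): z_contact = 568.81 + 74.34 + 175.36 = 818.51 m.
Depth below ground = 1418.1 − 818.51 = 599.6 m.

599.6 m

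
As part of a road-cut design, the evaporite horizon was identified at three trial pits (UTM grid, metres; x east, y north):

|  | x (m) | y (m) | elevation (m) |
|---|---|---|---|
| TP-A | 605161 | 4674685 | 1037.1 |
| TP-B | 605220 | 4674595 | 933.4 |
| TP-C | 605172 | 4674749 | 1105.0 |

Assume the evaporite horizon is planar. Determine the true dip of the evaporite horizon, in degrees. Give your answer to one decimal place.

47.3°

Let the plane be z = a·x + b·y + c.
TP-B−TP-A: 59a − 90b = −103.7;  TP-C−TP-A: 11a + 64b = 67.9.
Solving gives a = −0.11032, b = 1.07990.
Gradient magnitude |∇z| = √(a² + b²) = √(0.01217 + 1.16618) = 1.08552.
True dip = arctan(1.08552) = 47.3°, dipping toward S (azimuth ≈ 174°).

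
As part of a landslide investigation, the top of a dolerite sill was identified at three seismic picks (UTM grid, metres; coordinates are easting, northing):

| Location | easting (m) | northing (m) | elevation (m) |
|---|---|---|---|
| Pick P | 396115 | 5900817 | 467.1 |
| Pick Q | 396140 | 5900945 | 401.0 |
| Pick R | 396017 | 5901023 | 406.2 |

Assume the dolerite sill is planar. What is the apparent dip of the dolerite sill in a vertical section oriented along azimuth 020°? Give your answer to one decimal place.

28.3°

Two edge vectors: Pick P→Pick Q = (25, 128, -66.1), Pick P→Pick R = (-98, 206, -60.9).
Normal n = (Pick P→Pick Q) × (Pick P→Pick R) = (5821.4, 8000.3, 17694).
So ∂z/∂easting = −n_x/n_z = −0.32900 and ∂z/∂northing = −n_y/n_z = −0.45215.
Unit vector along 020° is (sin 20°, cos 20°) = (0.3420, 0.9397).
Slope in that direction = a·(0.3420) + b·(0.9397) = −0.53741.
Apparent dip = arctan|0.53741| = 28.3° (true dip is 29.2°, so apparent ≤ true as expected).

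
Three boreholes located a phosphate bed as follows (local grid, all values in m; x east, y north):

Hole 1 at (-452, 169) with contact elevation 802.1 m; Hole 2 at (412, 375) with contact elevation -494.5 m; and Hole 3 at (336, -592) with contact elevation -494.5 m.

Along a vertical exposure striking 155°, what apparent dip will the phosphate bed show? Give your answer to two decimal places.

Let the plane be z = a·x + b·y + c.
Hole 2−Hole 1: 864a + 206b = −1296.6;  Hole 3−Hole 1: 788a − 761b = −1296.6.
Solving gives a = −1.52935, b = 0.12020.
Unit vector along 155° is (sin 155°, cos 155°) = (0.4226, -0.9063).
Slope in that direction = a·(0.4226) + b·(-0.9063) = −0.75527.
Apparent dip = arctan|0.75527| = 37.06° (true dip is 56.9°, so apparent ≤ true as expected).

37.06°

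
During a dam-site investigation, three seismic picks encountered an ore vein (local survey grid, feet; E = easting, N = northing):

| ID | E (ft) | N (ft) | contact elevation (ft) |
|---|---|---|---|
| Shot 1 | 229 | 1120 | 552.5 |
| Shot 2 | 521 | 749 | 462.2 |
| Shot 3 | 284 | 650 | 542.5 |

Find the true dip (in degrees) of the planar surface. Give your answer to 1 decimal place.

Let the plane be z = a·E + b·N + c.
Shot 2−Shot 1: 292a − 371b = −90.3;  Shot 3−Shot 1: 55a − 470b = −10.
Solving gives a = −0.33150, b = −0.01752.
Gradient magnitude |∇z| = √(a² + b²) = √(0.10989 + 0.00031) = 0.33196.
True dip = arctan(0.33196) = 18.4°, dipping toward E (azimuth ≈ 087°).

18.4°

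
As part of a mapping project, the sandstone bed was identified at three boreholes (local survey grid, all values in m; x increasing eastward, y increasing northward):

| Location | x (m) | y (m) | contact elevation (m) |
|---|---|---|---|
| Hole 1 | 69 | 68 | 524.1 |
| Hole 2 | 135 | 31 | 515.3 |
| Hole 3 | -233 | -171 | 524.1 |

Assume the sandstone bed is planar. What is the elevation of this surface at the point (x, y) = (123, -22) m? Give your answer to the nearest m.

511 m

Let the plane be z = a·x + b·y + c.
Hole 2−Hole 1: 66a − 37b = −8.8;  Hole 3−Hole 1: −302a − 239b = 0.
Solving gives a = −0.07805, b = 0.09862.
Then c = 524.1 − a·69 − b·68 = 522.78.
At (123, -22): z = −9.6 − 2.2 + 522.78 = 511.0 m.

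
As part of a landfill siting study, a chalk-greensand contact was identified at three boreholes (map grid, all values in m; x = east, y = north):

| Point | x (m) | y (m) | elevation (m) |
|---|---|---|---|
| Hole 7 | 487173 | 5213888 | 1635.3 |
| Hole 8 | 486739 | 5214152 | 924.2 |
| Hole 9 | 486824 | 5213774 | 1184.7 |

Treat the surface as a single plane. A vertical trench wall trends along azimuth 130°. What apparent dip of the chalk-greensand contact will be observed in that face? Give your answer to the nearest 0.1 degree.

52.9°

Let the plane be z = a·x + b·y + c.
Hole 8−Hole 7: −434a + 264b = −711.1;  Hole 9−Hole 7: −349a − 114b = −450.6.
Solving gives a = 1.41248, b = −0.37153.
Unit vector along 130° is (sin 130°, cos 130°) = (0.7660, -0.6428).
Slope in that direction = a·(0.7660) + b·(-0.6428) = 1.32084.
Apparent dip = arctan|1.32084| = 52.9° (true dip is 55.6°, so apparent ≤ true as expected).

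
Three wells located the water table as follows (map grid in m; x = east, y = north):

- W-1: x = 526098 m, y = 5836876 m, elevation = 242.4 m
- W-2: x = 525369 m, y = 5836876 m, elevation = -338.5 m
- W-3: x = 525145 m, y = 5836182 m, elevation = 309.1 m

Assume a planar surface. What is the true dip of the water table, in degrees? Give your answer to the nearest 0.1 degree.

Two edge vectors: W-1→W-2 = (-729, 0, -580.9), W-1→W-3 = (-953, -694, 66.7).
Normal n = (W-1→W-2) × (W-1→W-3) = (-403144.6, 602222, 505926).
So ∂z/∂x = −n_x/n_z = 0.79684 and ∂z/∂y = −n_y/n_z = −1.19034.
Gradient magnitude |∇z| = √(a² + b²) = √(0.63496 + 1.41690) = 1.43243.
True dip = arctan(1.43243) = 55.1°, dipping toward NW (azimuth ≈ 326°).

55.1°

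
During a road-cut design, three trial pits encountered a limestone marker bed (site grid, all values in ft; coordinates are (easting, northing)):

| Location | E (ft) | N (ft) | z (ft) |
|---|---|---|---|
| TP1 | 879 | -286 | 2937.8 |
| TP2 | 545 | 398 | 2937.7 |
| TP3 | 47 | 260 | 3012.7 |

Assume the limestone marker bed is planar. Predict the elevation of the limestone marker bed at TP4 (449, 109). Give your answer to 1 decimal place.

2969.2 ft

Two edge vectors: TP1→TP2 = (-334, 684, -0.1), TP1→TP3 = (-832, 546, 74.9).
Normal n = (TP1→TP2) × (TP1→TP3) = (51286.2, 25099.8, 386724).
So ∂z/∂E = −n_x/n_z = −0.13262 and ∂z/∂N = −n_y/n_z = −0.06490.
Intercept c from TP1: 2937.8 + 116.57 − 18.56 = 3035.81.
At (449, 109): z = −59.5 − 7.1 + 3035.81 = 2969.2 ft.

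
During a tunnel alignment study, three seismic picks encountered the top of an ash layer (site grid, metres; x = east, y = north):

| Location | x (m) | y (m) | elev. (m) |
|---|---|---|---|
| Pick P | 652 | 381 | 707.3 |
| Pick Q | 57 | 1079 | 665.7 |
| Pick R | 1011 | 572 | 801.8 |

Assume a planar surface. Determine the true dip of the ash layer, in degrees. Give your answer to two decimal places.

Let the plane be z = a·x + b·y + c.
Pick Q−Pick P: −595a + 698b = −41.6;  Pick R−Pick P: 359a + 191b = 94.5.
Solving gives a = 0.20291, b = 0.11337.
Gradient magnitude |∇z| = √(a² + b²) = √(0.04117 + 0.01285) = 0.23244.
True dip = arctan(0.23244) = 13.09°, dipping toward WSW (azimuth ≈ 241°).

13.09°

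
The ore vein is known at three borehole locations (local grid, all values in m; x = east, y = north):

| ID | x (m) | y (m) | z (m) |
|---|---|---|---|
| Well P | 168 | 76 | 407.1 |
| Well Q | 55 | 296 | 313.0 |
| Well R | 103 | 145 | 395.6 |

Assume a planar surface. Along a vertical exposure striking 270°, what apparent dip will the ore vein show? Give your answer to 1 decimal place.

31.4°

Let the plane be z = a·x + b·y + c.
Well Q−Well P: −113a + 220b = −94.1;  Well R−Well P: −65a + 69b = −11.5.
Solving gives a = −0.60940, b = −0.74074.
Unit vector along 270° is (sin 270°, cos 270°) = (-1.0000, -0.0000).
Slope in that direction = a·(-1.0000) + b·(-0.0000) = 0.60940.
Apparent dip = arctan|0.60940| = 31.4° (true dip is 43.8°, so apparent ≤ true as expected).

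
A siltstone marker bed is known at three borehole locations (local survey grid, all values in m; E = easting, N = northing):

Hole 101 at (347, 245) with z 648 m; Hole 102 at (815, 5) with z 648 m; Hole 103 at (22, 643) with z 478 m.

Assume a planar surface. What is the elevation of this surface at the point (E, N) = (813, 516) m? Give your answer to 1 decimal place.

273.2 m

Two edge vectors: Hole 101→Hole 102 = (468, -240, 0), Hole 101→Hole 103 = (-325, 398, -170).
Normal n = (Hole 101→Hole 102) × (Hole 101→Hole 103) = (40800, 79560, 108264).
So ∂z/∂E = −n_x/n_z = −0.37686 and ∂z/∂N = −n_y/n_z = −0.73487.
Intercept c from Hole 101: 648 + 130.77 + 180.04 = 958.81.
At (813, 516): z = −306.4 − 379.2 + 958.81 = 273.2 m.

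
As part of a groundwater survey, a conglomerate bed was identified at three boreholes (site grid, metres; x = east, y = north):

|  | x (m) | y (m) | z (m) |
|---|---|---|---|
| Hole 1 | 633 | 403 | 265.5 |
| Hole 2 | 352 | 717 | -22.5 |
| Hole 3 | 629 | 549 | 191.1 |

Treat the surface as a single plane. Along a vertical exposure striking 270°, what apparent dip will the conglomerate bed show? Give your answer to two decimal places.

25.17°

Let the plane be z = a·x + b·y + c.
Hole 2−Hole 1: −281a + 314b = −288;  Hole 3−Hole 1: −4a + 146b = −74.4.
Solving gives a = 0.46986, b = −0.49672.
Unit vector along 270° is (sin 270°, cos 270°) = (-1.0000, -0.0000).
Slope in that direction = a·(-1.0000) + b·(-0.0000) = −0.46986.
Apparent dip = arctan|0.46986| = 25.17° (true dip is 34.4°, so apparent ≤ true as expected).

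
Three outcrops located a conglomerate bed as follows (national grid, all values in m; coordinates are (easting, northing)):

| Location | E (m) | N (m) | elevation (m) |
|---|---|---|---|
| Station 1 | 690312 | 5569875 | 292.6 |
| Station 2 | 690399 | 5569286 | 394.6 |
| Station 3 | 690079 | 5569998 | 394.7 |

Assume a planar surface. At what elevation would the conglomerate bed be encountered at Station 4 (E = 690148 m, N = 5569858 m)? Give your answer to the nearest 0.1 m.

Let the plane be z = a·E + b·N + c.
Station 2−Station 1: 87a − 589b = 102;  Station 3−Station 1: −233a + 123b = 102.1.
Solving gives a = −0.574404912, b = −0.258019062.
Then c = 292.6 − a·690312 − b·5569875 = 1833945.13.
At (690148, 5569858): z = −396424.4 − 1437129.5 + 1833945.13 = 391.2 m.

391.2 m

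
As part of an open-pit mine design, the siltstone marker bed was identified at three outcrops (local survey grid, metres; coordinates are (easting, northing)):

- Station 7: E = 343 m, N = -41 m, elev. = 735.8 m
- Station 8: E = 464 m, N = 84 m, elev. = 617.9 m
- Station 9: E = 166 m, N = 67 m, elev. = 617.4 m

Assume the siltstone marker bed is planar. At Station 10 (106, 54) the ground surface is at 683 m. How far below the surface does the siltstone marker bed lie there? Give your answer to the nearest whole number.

Two edge vectors: Station 7→Station 8 = (121, 125, -117.9), Station 7→Station 9 = (-177, 108, -118.4).
Normal n = (Station 7→Station 8) × (Station 7→Station 9) = (-2066.8, 35194.7, 35193).
So ∂z/∂E = −n_x/n_z = 0.05873 and ∂z/∂N = −n_y/n_z = −1.00005.
Intercept c from Station 7: 735.8 − 20.14 − 41.00 = 674.65.
At (106, 54): z_contact = 6.2 − 54.0 + 674.65 = 626.9 m.
Depth below ground = 683 − 626.9 = 56 m.

56 m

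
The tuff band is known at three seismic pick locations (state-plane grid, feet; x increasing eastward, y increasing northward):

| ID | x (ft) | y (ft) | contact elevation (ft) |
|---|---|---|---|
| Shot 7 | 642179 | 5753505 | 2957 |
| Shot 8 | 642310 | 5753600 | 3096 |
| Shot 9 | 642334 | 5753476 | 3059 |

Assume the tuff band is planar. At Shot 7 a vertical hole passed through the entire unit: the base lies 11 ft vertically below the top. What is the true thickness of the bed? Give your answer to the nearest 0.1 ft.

Two edge vectors: Shot 7→Shot 8 = (131, 95, 139), Shot 7→Shot 9 = (155, -29, 102).
Normal n = (Shot 7→Shot 8) × (Shot 7→Shot 9) = (13721, 8183, -18524).
So ∂z/∂x = −n_x/n_z = 0.74071 and ∂z/∂y = −n_y/n_z = 0.44175.
|∇z| = √(a²+b²) = 0.86244, so dip δ = arctan(0.86244) = 40.78°.
True thickness = vertical thickness × cos δ = 11 × cos 40.78° = 8.3 ft.

8.3 ft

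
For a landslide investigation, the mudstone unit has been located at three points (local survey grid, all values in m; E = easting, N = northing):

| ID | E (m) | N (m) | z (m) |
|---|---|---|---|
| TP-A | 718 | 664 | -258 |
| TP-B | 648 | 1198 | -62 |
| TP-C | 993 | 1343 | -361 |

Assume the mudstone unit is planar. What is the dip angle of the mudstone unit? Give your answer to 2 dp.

Let the plane be z = a·E + b·N + c.
TP-B−TP-A: −70a + 534b = 196;  TP-C−TP-A: 275a + 679b = −103.
Solving gives a = −0.96762, b = 0.24020.
Gradient magnitude |∇z| = √(a² + b²) = √(0.93629 + 0.05770) = 0.99699.
True dip = arctan(0.99699) = 44.91°, dipping toward ESE (azimuth ≈ 104°).

44.91°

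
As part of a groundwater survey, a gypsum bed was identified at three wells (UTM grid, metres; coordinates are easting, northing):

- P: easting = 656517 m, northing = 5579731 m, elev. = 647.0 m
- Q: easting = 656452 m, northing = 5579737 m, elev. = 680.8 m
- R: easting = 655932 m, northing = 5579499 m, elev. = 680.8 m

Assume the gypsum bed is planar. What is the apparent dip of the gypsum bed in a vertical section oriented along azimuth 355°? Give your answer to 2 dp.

44.41°

Two edge vectors: P→Q = (-65, 6, 33.8), P→R = (-585, -232, 33.8).
Normal n = (P→Q) × (P→R) = (8044.4, -17576, 18590).
So ∂z/∂easting = −n_x/n_z = −0.43273 and ∂z/∂northing = −n_y/n_z = 0.94545.
Unit vector along 355° is (sin 355°, cos 355°) = (-0.0872, 0.9962).
Slope in that direction = a·(-0.0872) + b·(0.9962) = 0.97957.
Apparent dip = arctan|0.97957| = 44.41° (true dip is 46.1°, so apparent ≤ true as expected).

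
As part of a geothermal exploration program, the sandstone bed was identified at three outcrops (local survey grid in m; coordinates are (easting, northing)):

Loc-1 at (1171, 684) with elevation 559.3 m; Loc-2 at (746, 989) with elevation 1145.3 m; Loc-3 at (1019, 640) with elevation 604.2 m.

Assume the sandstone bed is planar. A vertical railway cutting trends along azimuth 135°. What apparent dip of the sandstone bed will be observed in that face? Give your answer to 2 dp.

Let the plane be z = a·E + b·N + c.
Loc-2−Loc-1: −425a + 305b = 586;  Loc-3−Loc-1: −152a − 44b = 44.9.
Solving gives a = −0.60680, b = 1.07577.
Unit vector along 135° is (sin 135°, cos 135°) = (0.7071, -0.7071).
Slope in that direction = a·(0.7071) + b·(-0.7071) = −1.18976.
Apparent dip = arctan|1.18976| = 49.95° (true dip is 51.0°, so apparent ≤ true as expected).

49.95°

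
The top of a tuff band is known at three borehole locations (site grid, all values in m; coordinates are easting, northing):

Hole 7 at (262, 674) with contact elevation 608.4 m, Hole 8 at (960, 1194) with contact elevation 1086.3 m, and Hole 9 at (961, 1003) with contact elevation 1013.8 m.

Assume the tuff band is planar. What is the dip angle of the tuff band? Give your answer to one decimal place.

28.9°

Two edge vectors: Hole 7→Hole 8 = (698, 520, 477.9), Hole 7→Hole 9 = (699, 329, 405.4).
Normal n = (Hole 7→Hole 8) × (Hole 7→Hole 9) = (53578.9, 51082.9, -133838).
So ∂z/∂easting = −n_x/n_z = 0.40033 and ∂z/∂northing = −n_y/n_z = 0.38168.
Gradient magnitude |∇z| = √(a² + b²) = √(0.16026 + 0.14568) = 0.55312.
True dip = arctan(0.55312) = 28.9°, dipping toward SW (azimuth ≈ 226°).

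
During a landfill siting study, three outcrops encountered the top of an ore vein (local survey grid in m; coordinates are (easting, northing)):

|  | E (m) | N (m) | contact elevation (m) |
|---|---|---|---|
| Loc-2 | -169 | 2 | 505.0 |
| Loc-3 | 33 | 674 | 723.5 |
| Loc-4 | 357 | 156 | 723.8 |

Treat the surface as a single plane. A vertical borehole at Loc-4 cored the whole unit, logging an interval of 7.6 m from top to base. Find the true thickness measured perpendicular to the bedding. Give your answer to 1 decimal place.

Two edge vectors: Loc-2→Loc-3 = (202, 672, 218.5), Loc-2→Loc-4 = (526, 154, 218.8).
Normal n = (Loc-2→Loc-3) × (Loc-2→Loc-4) = (113384.6, 70733.4, -322364).
So ∂z/∂E = −n_x/n_z = 0.35173 and ∂z/∂N = −n_y/n_z = 0.21942.
|∇z| = √(a²+b²) = 0.41456, so dip δ = arctan(0.41456) = 22.52°.
True thickness = vertical thickness × cos δ = 7.6 × cos 22.52° = 7.0 m.

7.0 m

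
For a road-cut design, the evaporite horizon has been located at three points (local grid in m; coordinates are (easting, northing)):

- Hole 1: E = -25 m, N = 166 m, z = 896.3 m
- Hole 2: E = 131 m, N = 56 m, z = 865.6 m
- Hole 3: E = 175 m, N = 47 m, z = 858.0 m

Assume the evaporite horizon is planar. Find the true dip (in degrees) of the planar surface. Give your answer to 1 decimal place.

9.6°

Two edge vectors: Hole 1→Hole 2 = (156, -110, -30.7), Hole 1→Hole 3 = (200, -119, -38.3).
Normal n = (Hole 1→Hole 2) × (Hole 1→Hole 3) = (559.7, -165.2, 3436).
So ∂z/∂E = −n_x/n_z = −0.16289 and ∂z/∂N = −n_y/n_z = 0.04808.
Gradient magnitude |∇z| = √(a² + b²) = √(0.02653 + 0.00231) = 0.16984.
True dip = arctan(0.16984) = 9.6°, dipping toward ESE (azimuth ≈ 106°).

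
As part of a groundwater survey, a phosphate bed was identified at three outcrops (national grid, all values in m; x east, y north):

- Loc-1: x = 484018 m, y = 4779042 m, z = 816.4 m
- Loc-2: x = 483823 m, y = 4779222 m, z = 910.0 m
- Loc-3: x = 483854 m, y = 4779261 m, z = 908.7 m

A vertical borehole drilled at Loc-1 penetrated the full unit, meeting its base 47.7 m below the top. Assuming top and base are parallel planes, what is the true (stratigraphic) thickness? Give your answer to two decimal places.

44.93 m

Two edge vectors: Loc-1→Loc-2 = (-195, 180, 93.6), Loc-1→Loc-3 = (-164, 219, 92.3).
Normal n = (Loc-1→Loc-2) × (Loc-1→Loc-3) = (-3884.4, 2648.1, -13185).
So ∂z/∂x = −n_x/n_z = −0.29461 and ∂z/∂y = −n_y/n_z = 0.20084.
|∇z| = √(a²+b²) = 0.35655, so dip δ = arctan(0.35655) = 19.62°.
True thickness = vertical thickness × cos δ = 47.7 × cos 19.62° = 44.93 m.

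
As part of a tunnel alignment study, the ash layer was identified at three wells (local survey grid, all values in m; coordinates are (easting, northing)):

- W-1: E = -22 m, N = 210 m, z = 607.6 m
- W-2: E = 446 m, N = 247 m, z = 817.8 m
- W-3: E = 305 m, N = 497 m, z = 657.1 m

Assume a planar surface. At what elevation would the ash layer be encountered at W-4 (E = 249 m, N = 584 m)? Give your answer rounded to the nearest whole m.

598 m

Two edge vectors: W-1→W-2 = (468, 37, 210.2), W-1→W-3 = (327, 287, 49.5).
Normal n = (W-1→W-2) × (W-1→W-3) = (-58495.9, 45569.4, 122217).
So ∂z/∂E = −n_x/n_z = 0.47862 and ∂z/∂N = −n_y/n_z = −0.37286.
Intercept c from W-1: 607.6 + 10.53 + 78.30 = 696.43.
At (249, 584): z = 119.2 − 217.7 + 696.43 = 597.9 m.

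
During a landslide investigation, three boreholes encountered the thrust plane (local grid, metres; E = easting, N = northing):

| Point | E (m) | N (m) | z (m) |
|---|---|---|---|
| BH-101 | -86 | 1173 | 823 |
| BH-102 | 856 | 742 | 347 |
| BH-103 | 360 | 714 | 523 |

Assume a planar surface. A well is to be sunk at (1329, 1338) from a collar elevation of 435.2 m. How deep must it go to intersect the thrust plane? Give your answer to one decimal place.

89.4 m

Two edge vectors: BH-101→BH-102 = (942, -431, -476), BH-101→BH-103 = (446, -459, -300).
Normal n = (BH-101→BH-102) × (BH-101→BH-103) = (-89184, 70304, -240152).
So ∂z/∂E = −n_x/n_z = −0.371365 and ∂z/∂N = −n_y/n_z = 0.292748.
Intercept c from BH-101: 823 − 31.94 − 343.39 = 447.67.
At (1329, 1338): z_contact = −493.54 + 391.70 + 447.67 = 345.82 m.
Depth below ground = 435.2 − 345.82 = 89.4 m.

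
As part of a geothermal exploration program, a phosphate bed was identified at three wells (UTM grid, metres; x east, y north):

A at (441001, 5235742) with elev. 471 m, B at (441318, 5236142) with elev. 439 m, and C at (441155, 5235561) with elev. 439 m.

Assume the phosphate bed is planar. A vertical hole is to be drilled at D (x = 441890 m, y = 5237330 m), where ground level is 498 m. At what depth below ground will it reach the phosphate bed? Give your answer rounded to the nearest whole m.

Two edge vectors: A→B = (317, 400, -32), A→C = (154, -181, -32).
Normal n = (A→B) × (A→C) = (-18592, 5216, -118977).
So ∂z/∂x = −n_x/n_z = −0.15626550 and ∂z/∂y = −n_y/n_z = 0.04384041.
Intercept c from A: 471 + 68913.24 − 229537.06 = −160152.82.
At (441890, 5237330): z_contact = −69052.2 + 229606.7 − 160152.82 = 401.7 m.
Depth below ground = 498 − 401.7 = 96 m.

96 m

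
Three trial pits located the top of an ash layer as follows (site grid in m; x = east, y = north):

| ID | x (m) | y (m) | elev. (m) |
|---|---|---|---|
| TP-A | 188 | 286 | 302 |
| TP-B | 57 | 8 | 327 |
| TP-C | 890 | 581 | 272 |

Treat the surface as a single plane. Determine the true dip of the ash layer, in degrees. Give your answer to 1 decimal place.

5.0°

Two edge vectors: TP-A→TP-B = (-131, -278, 25), TP-A→TP-C = (702, 295, -30).
Normal n = (TP-A→TP-B) × (TP-A→TP-C) = (965, 13620, 156511).
So ∂z/∂x = −n_x/n_z = −0.00617 and ∂z/∂y = −n_y/n_z = −0.08702.
Gradient magnitude |∇z| = √(a² + b²) = √(0.00004 + 0.00757) = 0.08724.
True dip = arctan(0.08724) = 5.0°, dipping toward N (azimuth ≈ 004°).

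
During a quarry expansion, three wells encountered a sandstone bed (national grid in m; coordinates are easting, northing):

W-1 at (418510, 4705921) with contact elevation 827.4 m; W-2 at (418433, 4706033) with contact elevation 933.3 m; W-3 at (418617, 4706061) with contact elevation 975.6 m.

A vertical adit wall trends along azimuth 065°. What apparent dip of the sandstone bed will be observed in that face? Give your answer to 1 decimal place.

Two edge vectors: W-1→W-2 = (-77, 112, 105.9), W-1→W-3 = (107, 140, 148.2).
Normal n = (W-1→W-2) × (W-1→W-3) = (1772.4, 22742.7, -22764).
So ∂z/∂easting = −n_x/n_z = 0.07786 and ∂z/∂northing = −n_y/n_z = 0.99906.
Unit vector along 065° is (sin 65°, cos 65°) = (0.9063, 0.4226).
Slope in that direction = a·(0.9063) + b·(0.4226) = 0.49279.
Apparent dip = arctan|0.49279| = 26.2° (true dip is 45.1°, so apparent ≤ true as expected).

26.2°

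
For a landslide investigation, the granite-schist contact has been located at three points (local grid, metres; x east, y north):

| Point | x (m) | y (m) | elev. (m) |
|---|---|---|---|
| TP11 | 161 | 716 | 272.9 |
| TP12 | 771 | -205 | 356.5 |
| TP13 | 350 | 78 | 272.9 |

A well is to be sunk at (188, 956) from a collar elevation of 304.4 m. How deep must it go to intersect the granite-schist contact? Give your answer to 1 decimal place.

7.2 m

Let the plane be z = a·x + b·y + c.
TP12−TP11: 610a − 921b = 83.6;  TP13−TP11: 189a − 638b = 0.
Solving gives a = 0.24795, b = 0.07345.
Then c = 272.9 − a·161 − b·716 = 180.39.
At (188, 956): z_contact = 46.61 + 70.22 + 180.39 = 297.22 m.
Depth below ground = 304.4 − 297.22 = 7.2 m.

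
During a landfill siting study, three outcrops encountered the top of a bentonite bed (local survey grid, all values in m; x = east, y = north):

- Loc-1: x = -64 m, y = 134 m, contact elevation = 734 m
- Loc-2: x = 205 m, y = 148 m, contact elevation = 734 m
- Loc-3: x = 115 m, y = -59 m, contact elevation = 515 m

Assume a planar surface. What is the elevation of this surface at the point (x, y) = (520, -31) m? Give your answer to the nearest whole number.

522 m

Let the plane be z = a·x + b·y + c.
Loc-2−Loc-1: 269a + 14b = 0;  Loc-3−Loc-1: 179a − 193b = −219.
Solving gives a = −0.05634, b = 1.08247.
Then c = 734 − a·-64 − b·134 = 585.34.
At (520, -31): z = −29.3 − 33.6 + 585.34 = 522.5 m.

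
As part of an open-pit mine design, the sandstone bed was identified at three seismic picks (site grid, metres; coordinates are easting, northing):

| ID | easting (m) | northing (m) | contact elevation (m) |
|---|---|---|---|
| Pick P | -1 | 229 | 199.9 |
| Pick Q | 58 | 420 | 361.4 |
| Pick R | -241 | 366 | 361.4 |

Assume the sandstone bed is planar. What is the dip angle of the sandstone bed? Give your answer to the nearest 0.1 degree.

42.3°

Let the plane be z = a·easting + b·northing + c.
Pick Q−Pick P: 59a + 191b = 161.5;  Pick R−Pick P: −240a + 137b = 161.5.
Solving gives a = −0.16173, b = 0.89551.
Gradient magnitude |∇z| = √(a² + b²) = √(0.02616 + 0.80194) = 0.91000.
True dip = arctan(0.91000) = 42.3°, dipping toward S (azimuth ≈ 170°).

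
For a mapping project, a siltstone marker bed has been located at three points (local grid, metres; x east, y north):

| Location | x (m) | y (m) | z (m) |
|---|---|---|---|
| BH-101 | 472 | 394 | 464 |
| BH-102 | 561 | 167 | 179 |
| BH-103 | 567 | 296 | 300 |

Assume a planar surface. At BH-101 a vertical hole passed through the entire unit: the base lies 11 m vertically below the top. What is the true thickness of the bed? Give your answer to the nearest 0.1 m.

7.0 m

Let the plane be z = a·x + b·y + c.
BH-102−BH-101: 89a − 227b = −285;  BH-103−BH-101: 95a − 98b = −164.
Solving gives a = −0.72397, b = 0.97166.
|∇z| = √(a²+b²) = 1.21172, so dip δ = arctan(1.21172) = 50.47°.
True thickness = vertical thickness × cos δ = 11 × cos 50.47° = 7.0 m.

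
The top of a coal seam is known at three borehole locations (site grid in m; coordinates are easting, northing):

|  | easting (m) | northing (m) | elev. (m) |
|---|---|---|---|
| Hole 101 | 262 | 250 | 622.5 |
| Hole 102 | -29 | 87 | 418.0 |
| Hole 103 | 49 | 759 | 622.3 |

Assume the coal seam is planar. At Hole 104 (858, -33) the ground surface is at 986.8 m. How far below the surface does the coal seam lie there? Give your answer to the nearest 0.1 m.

Let the plane be z = a·easting + b·northing + c.
Hole 102−Hole 101: −291a − 163b = −204.5;  Hole 103−Hole 101: −213a + 509b = −0.2.
Solving gives a = 0.56948, b = 0.23792.
Then c = 622.5 − a·262 − b·250 = 413.82.
At (858, -33): z_contact = 488.62 − 7.85 + 413.82 = 894.58 m.
Depth below ground = 986.8 − 894.58 = 92.2 m.

92.2 m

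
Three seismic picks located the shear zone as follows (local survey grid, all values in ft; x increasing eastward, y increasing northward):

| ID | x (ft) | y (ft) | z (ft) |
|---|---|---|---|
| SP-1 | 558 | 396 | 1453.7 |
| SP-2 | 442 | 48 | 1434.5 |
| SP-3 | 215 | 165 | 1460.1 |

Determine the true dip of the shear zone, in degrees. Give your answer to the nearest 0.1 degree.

6.1°

Two edge vectors: SP-1→SP-2 = (-116, -348, -19.2), SP-1→SP-3 = (-343, -231, 6.4).
Normal n = (SP-1→SP-2) × (SP-1→SP-3) = (-6662.4, 7328, -92568).
So ∂z/∂x = −n_x/n_z = −0.07197 and ∂z/∂y = −n_y/n_z = 0.07916.
Gradient magnitude |∇z| = √(a² + b²) = √(0.00518 + 0.00627) = 0.10699.
True dip = arctan(0.10699) = 6.1°, dipping toward SE (azimuth ≈ 138°).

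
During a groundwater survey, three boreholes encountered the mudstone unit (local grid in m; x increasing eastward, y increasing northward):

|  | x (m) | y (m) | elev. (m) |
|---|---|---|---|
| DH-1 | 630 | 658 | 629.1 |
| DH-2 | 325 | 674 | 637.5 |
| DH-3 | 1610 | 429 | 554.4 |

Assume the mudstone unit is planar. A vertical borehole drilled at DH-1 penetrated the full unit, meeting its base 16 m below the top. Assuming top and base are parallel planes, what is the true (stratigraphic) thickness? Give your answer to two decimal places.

15.45 m

Let the plane be z = a·x + b·y + c.
DH-2−DH-1: −305a + 16b = 8.4;  DH-3−DH-1: 980a − 229b = −74.7.
Solving gives a = −0.01345, b = 0.26865.
|∇z| = √(a²+b²) = 0.26899, so dip δ = arctan(0.26899) = 15.06°.
True thickness = vertical thickness × cos δ = 16 × cos 15.06° = 15.45 m.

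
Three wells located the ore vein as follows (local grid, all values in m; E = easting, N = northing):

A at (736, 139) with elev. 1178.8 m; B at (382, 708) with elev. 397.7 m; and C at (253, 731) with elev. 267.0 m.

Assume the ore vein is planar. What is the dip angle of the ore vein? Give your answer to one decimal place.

50.2°

Two edge vectors: A→B = (-354, 569, -781.1), A→C = (-483, 592, -911.8).
Normal n = (A→B) × (A→C) = (-56403, 54494.1, 65259).
So ∂z/∂E = −n_x/n_z = 0.86429 and ∂z/∂N = −n_y/n_z = −0.83504.
Gradient magnitude |∇z| = √(a² + b²) = √(0.74701 + 0.69730) = 1.20179.
True dip = arctan(1.20179) = 50.2°, dipping toward NW (azimuth ≈ 314°).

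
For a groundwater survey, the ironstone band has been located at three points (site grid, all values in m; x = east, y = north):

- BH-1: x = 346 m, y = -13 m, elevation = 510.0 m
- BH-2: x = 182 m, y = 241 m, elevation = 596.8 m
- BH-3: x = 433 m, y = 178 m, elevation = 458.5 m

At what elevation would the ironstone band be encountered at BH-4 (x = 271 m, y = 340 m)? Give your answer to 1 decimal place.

Let the plane be z = a·x + b·y + c.
BH-2−BH-1: −164a + 254b = 86.8;  BH-3−BH-1: 87a + 191b = −51.5.
Solving gives a = −0.55520, b = −0.01674.
Then c = 510 − a·346 − b·-13 = 701.88.
At (271, 340): z = −150.5 − 5.7 + 701.88 = 545.7 m.

545.7 m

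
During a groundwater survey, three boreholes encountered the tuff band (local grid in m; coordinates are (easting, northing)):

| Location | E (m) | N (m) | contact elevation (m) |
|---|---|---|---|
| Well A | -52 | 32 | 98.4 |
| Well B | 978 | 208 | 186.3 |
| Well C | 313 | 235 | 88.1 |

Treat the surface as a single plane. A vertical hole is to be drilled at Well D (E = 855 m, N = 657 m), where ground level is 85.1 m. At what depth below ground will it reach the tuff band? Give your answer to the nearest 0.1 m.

47.8 m

Let the plane be z = a·E + b·N + c.
Well B−Well A: 1030a + 176b = 87.9;  Well C−Well A: 365a + 203b = −10.3.
Solving gives a = 0.13570, b = −0.29474.
Then c = 98.4 − a·-52 − b·32 = 114.89.
At (855, 657): z_contact = 116.03 − 193.64 + 114.89 = 37.27 m.
Depth below ground = 85.1 − 37.27 = 47.8 m.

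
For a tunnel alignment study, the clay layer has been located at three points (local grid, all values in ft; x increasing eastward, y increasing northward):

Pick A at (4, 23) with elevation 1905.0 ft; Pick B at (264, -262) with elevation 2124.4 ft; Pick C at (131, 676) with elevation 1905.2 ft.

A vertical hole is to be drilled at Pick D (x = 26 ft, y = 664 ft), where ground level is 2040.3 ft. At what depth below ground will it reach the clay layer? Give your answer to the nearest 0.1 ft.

Two edge vectors: Pick A→Pick B = (260, -285, 219.4), Pick A→Pick C = (127, 653, 0.2).
Normal n = (Pick A→Pick B) × (Pick A→Pick C) = (-143325.2, 27811.8, 205975).
So ∂z/∂x = −n_x/n_z = 0.69584 and ∂z/∂y = −n_y/n_z = −0.13503.
Intercept c from Pick A: 1905 − 2.78 + 3.11 = 1905.32.
At (26, 664): z_contact = 18.09 − 89.66 + 1905.32 = 1833.76 ft.
Depth below ground = 2040.3 − 1833.76 = 206.5 ft.

206.5 ft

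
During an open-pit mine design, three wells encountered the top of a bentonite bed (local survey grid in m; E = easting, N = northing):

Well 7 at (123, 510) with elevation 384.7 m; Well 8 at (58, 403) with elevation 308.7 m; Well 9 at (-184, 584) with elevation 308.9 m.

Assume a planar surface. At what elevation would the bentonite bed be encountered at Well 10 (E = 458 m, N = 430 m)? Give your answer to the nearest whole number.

468 m

Two edge vectors: Well 7→Well 8 = (-65, -107, -76), Well 7→Well 9 = (-307, 74, -75.8).
Normal n = (Well 7→Well 8) × (Well 7→Well 9) = (13734.6, 18405, -37659).
So ∂z/∂E = −n_x/n_z = 0.36471 and ∂z/∂N = −n_y/n_z = 0.48873.
Intercept c from Well 7: 384.7 − 44.86 − 249.25 = 90.59.
At (458, 430): z = 167.0 + 210.2 + 90.59 = 467.8 m.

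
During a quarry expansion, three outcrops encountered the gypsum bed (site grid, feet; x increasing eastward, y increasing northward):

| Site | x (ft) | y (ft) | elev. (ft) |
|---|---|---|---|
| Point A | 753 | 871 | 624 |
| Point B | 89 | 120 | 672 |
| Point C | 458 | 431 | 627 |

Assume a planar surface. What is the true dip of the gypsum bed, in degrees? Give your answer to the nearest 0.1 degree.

17.6°

Two edge vectors: Point A→Point B = (-664, -751, 48), Point A→Point C = (-295, -440, 3).
Normal n = (Point A→Point B) × (Point A→Point C) = (18867, -12168, 70615).
So ∂z/∂x = −n_x/n_z = −0.26718 and ∂z/∂y = −n_y/n_z = 0.17231.
Gradient magnitude |∇z| = √(a² + b²) = √(0.07139 + 0.02969) = 0.31793.
True dip = arctan(0.31793) = 17.6°, dipping toward ESE (azimuth ≈ 123°).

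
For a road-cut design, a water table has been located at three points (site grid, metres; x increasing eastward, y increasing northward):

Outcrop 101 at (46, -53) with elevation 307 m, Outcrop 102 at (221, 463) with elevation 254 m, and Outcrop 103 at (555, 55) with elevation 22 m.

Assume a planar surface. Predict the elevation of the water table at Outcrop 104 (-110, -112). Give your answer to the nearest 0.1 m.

Two edge vectors: Outcrop 101→Outcrop 102 = (175, 516, -53), Outcrop 101→Outcrop 103 = (509, 108, -285).
Normal n = (Outcrop 101→Outcrop 102) × (Outcrop 101→Outcrop 103) = (-141336, 22898, -243744).
So ∂z/∂x = −n_x/n_z = −0.57985 and ∂z/∂y = −n_y/n_z = 0.09394.
Intercept c from Outcrop 101: 307 + 26.67 + 4.98 = 338.65.
At (-110, -112): z = 63.8 − 10.5 + 338.65 = 391.9 m.

391.9 m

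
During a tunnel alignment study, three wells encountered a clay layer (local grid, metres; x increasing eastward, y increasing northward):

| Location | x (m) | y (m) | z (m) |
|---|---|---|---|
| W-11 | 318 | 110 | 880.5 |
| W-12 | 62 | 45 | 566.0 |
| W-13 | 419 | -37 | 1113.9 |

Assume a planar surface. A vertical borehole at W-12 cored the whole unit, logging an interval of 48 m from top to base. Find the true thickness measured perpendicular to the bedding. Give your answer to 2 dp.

Let the plane be z = a·x + b·y + c.
W-12−W-11: −256a − 65b = −314.5;  W-13−W-11: 101a − 147b = 233.4.
Solving gives a = 1.38929, b = −0.63321.
|∇z| = √(a²+b²) = 1.52679, so dip δ = arctan(1.52679) = 56.78°.
True thickness = vertical thickness × cos δ = 48 × cos 56.78° = 26.30 m.

26.30 m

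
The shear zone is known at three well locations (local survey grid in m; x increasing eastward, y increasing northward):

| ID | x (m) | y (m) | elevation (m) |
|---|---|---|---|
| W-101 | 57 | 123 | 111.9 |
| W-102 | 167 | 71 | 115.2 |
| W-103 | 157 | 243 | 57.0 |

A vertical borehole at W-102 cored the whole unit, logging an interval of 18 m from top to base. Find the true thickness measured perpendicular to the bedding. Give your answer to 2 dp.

Let the plane be z = a·x + b·y + c.
W-102−W-101: 110a − 52b = 3.3;  W-103−W-101: 100a + 120b = −54.9.
Solving gives a = −0.13363, b = −0.34614.
|∇z| = √(a²+b²) = 0.37104, so dip δ = arctan(0.37104) = 20.36°.
True thickness = vertical thickness × cos δ = 18 × cos 20.36° = 16.88 m.

16.88 m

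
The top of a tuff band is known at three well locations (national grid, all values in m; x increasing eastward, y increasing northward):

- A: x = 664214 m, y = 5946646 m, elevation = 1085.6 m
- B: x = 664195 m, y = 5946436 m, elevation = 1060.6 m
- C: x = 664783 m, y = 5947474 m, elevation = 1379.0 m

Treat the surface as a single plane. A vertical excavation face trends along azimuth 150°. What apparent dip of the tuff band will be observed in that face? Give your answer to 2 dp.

7.12°

Two edge vectors: A→B = (-19, -210, -25), A→C = (569, 828, 293.4).
Normal n = (A→B) × (A→C) = (-40914, -8650.4, 103758).
So ∂z/∂x = −n_x/n_z = 0.39432 and ∂z/∂y = −n_y/n_z = 0.08337.
Unit vector along 150° is (sin 150°, cos 150°) = (0.5000, -0.8660).
Slope in that direction = a·(0.5000) + b·(-0.8660) = 0.12496.
Apparent dip = arctan|0.12496| = 7.12° (true dip is 22.0°, so apparent ≤ true as expected).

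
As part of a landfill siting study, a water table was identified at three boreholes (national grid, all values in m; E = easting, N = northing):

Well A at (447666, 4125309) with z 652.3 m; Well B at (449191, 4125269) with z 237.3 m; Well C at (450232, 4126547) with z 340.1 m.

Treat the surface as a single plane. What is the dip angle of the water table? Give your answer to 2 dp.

Two edge vectors: Well A→Well B = (1525, -40, -415), Well A→Well C = (2566, 1238, -312.2).
Normal n = (Well A→Well B) × (Well A→Well C) = (526258, -588785, 1990590).
So ∂z/∂E = −n_x/n_z = −0.26437 and ∂z/∂N = −n_y/n_z = 0.29578.
Gradient magnitude |∇z| = √(a² + b²) = √(0.06989 + 0.08749) = 0.39671.
True dip = arctan(0.39671) = 21.64°, dipping toward SE (azimuth ≈ 138°).

21.64°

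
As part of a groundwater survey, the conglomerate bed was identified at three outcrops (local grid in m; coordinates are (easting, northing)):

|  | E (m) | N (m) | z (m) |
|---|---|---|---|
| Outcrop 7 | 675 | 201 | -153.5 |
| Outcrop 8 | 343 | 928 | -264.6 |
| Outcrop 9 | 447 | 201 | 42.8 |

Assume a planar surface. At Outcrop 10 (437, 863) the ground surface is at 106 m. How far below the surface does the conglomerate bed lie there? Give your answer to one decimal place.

416.0 m

Two edge vectors: Outcrop 7→Outcrop 8 = (-332, 727, -111.1), Outcrop 7→Outcrop 9 = (-228, 0, 196.3).
Normal n = (Outcrop 7→Outcrop 8) × (Outcrop 7→Outcrop 9) = (142710.1, 90502.4, 165756).
So ∂z/∂E = −n_x/n_z = −0.86096 and ∂z/∂N = −n_y/n_z = −0.54600.
Intercept c from Outcrop 7: -153.5 + 581.15 + 109.75 = 537.40.
At (437, 863): z_contact = −376.24 − 471.20 + 537.40 = -310.04 m.
Depth below ground = 106 − (-310.04) = 416.0 m.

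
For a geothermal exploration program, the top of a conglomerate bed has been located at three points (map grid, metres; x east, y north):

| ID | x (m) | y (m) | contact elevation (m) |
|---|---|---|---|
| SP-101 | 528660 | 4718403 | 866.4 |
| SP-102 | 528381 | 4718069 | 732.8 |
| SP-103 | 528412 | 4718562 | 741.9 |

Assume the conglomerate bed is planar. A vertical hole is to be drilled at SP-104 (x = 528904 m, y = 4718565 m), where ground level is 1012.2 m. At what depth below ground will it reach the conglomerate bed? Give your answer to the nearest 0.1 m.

27.3 m

Two edge vectors: SP-101→SP-102 = (-279, -334, -133.6), SP-101→SP-103 = (-248, 159, -124.5).
Normal n = (SP-101→SP-102) × (SP-101→SP-103) = (62825.4, -1602.7, -127193).
So ∂z/∂x = −n_x/n_z = 0.493937559 and ∂z/∂y = −n_y/n_z = −0.012600536.
Intercept c from SP-101: 866.4 − 261125.03 + 59454.41 = −200804.22.
At (528904, 4718565): z_contact = 261245.55 − 59456.45 − 200804.22 = 984.88 m.
Depth below ground = 1012.2 − 984.88 = 27.3 m.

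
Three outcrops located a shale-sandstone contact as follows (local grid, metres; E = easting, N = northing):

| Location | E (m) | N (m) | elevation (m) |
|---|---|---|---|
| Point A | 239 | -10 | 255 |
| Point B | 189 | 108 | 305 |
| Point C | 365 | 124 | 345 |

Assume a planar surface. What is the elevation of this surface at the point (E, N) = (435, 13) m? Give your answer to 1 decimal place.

Two edge vectors: Point A→Point B = (-50, 118, 50), Point A→Point C = (126, 134, 90).
Normal n = (Point A→Point B) × (Point A→Point C) = (3920, 10800, -21568).
So ∂z/∂E = −n_x/n_z = 0.18175 and ∂z/∂N = −n_y/n_z = 0.50074.
Intercept c from Point A: 255 − 43.44 + 5.01 = 216.57.
At (435, 13): z = 79.1 + 6.5 + 216.57 = 302.1 m.

302.1 m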